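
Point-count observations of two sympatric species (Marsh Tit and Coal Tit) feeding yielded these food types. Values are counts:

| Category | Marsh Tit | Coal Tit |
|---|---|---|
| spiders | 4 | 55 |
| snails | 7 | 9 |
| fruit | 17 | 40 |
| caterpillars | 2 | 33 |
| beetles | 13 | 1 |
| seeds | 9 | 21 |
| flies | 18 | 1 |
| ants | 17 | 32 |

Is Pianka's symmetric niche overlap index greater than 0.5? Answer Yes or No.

Yes

Proportions for Marsh Tit (n=87): 4/87=0.0460, 7/87=0.0805, 17/87=0.1954, 2/87=0.0230, 13/87=0.1494, 9/87=0.1034, 18/87=0.2069, 17/87=0.1954
Proportions for Coal Tit (n=192): 55/192=0.2865, 9/192=0.0469, 40/192=0.2083, 33/192=0.1719, 1/192=0.0052, 21/192=0.1094, 1/192=0.0052, 32/192=0.1667
Σ p₁ᵢp₂ᵢ = 0.013179 + 0.003775 + 0.040702 + 0.003954 + 0.000777 + 0.011312 + 0.001076 + 0.032573 = 0.107348
Σp_1ᵢ² = 0.0460² + 0.0805² + 0.1954² + 0.0230² + 0.1494² + 0.1034² + 0.2069² + 0.1954² = 0.002116 + 0.006480 + 0.038181 + 0.000529 + 0.022320 + 0.010692 + 0.042808 + 0.038181 = 0.161307
Σp_2ᵢ² = 0.2865² + 0.0469² + 0.2083² + 0.1719² + 0.0052² + 0.1094² + 0.0052² + 0.1667² = 0.082082 + 0.002200 + 0.043389 + 0.029550 + 0.000027 + 0.011968 + 0.000027 + 0.027789 = 0.197032
O = 0.107348 / √(0.161307 × 0.197032) = 0.107348 / 0.1782769 = 0.6021
O = 0.6021 > 0.5 → Yes.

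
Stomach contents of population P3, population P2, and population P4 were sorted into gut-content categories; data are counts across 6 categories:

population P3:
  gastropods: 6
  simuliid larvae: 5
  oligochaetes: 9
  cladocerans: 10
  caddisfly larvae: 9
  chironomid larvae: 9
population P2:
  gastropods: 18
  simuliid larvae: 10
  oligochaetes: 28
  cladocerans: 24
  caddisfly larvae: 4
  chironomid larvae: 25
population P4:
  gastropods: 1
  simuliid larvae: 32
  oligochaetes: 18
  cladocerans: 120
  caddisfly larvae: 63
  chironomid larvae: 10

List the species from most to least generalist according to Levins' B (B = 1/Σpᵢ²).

population P3 > population P2 > population P4

Proportions for population P3 (n=48): 6/48=0.1250, 5/48=0.1042, 9/48=0.1875, 10/48=0.2083, 9/48=0.1875, 9/48=0.1875
Proportions for population P2 (n=109): 18/109=0.1651, 10/109=0.0917, 28/109=0.2569, 24/109=0.2202, 4/109=0.0367, 25/109=0.2294
Proportions for population P4 (n=244): 1/244=0.0041, 32/244=0.1311, 18/244=0.0738, 120/244=0.4918, 63/244=0.2582, 10/244=0.0410
Σp_P3ᵢ² = 0.1250² + 0.1042² + 0.1875² + 0.2083² + 0.1875² + 0.1875² = 0.015625 + 0.010858 + 0.035156 + 0.043389 + 0.035156 + 0.035156 = 0.175340
B_P3 = 1 / 0.175340 = 5.7032
Σp_P2ᵢ² = 0.1651² + 0.0917² + 0.2569² + 0.2202² + 0.0367² + 0.2294² = 0.027258 + 0.008409 + 0.065998 + 0.048488 + 0.001347 + 0.052624 = 0.204124
B_P2 = 1 / 0.204124 = 4.8990
Σp_P4ᵢ² = 0.0041² + 0.1311² + 0.0738² + 0.4918² + 0.2582² + 0.0410² = 0.000017 + 0.017187 + 0.005446 + 0.241867 + 0.066667 + 0.001681 = 0.332865
B_P4 = 1 / 0.332865 = 3.0042
Ranking by B (broadest → narrowest): population P3 (5.70) > population P2 (4.90) > population P4 (3.00)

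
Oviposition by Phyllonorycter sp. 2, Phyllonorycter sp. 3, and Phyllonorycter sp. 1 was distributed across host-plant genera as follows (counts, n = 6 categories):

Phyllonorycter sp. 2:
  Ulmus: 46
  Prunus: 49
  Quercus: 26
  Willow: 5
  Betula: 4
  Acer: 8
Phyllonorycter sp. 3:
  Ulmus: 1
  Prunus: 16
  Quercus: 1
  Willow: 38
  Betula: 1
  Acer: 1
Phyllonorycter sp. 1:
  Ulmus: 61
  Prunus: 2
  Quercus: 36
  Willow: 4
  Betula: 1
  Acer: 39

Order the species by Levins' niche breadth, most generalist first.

Phyllonorycter sp. 2 > Phyllonorycter sp. 1 > Phyllonorycter sp. 3

Proportions for Phyllonorycter sp. 2 (n=138): 46/138=0.3333, 49/138=0.3551, 26/138=0.1884, 5/138=0.0362, 4/138=0.0290, 8/138=0.0580
Proportions for Phyllonorycter sp. 3 (n=58): 1/58=0.0172, 16/58=0.2759, 1/58=0.0172, 38/58=0.6552, 1/58=0.0172, 1/58=0.0172
Proportions for Phyllonorycter sp. 1 (n=143): 61/143=0.4266, 2/143=0.0140, 36/143=0.2517, 4/143=0.0280, 1/143=0.0070, 39/143=0.2727
Σp_2ᵢ² = 0.3333² + 0.3551² + 0.1884² + 0.0362² + 0.0290² + 0.0580² = 0.111089 + 0.126096 + 0.035495 + 0.001310 + 0.000841 + 0.003364 = 0.278195
B_2 = 1 / 0.278195 = 3.5946
Σp_3ᵢ² = 0.0172² + 0.2759² + 0.0172² + 0.6552² + 0.0172² + 0.0172² = 0.000296 + 0.076121 + 0.000296 + 0.429287 + 0.000296 + 0.000296 = 0.506592
B_3 = 1 / 0.506592 = 1.9740
Σp_1ᵢ² = 0.4266² + 0.0140² + 0.2517² + 0.0280² + 0.0070² + 0.2727² = 0.181988 + 0.000196 + 0.063353 + 0.000784 + 0.000049 + 0.074365 = 0.320735
B_1 = 1 / 0.320735 = 3.1178
Ranking by B (broadest → narrowest): Phyllonorycter sp. 2 (3.59) > Phyllonorycter sp. 1 (3.12) > Phyllonorycter sp. 3 (1.97)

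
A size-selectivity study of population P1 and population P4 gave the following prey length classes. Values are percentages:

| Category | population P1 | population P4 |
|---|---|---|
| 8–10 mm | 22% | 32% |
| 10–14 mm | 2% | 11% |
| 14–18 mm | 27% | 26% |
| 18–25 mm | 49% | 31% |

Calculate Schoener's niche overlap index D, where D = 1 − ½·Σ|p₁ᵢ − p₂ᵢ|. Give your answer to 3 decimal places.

0.810

Convert percentages to proportions (divide by 100).
Σ|p₁ᵢ − p₂ᵢ| = 0.10 + 0.09 + 0.01 + 0.18 = 0.38
D = 1 − ½ × 0.38 = 1 − 0.190 = 0.81000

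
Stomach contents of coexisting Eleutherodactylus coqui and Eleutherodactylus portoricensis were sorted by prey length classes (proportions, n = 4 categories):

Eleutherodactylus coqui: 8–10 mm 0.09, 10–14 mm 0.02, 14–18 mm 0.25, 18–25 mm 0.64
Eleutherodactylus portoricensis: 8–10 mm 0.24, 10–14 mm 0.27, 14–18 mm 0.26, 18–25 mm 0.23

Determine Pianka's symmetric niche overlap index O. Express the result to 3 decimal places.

Σ p₁ᵢp₂ᵢ = 0.0216 + 0.0054 + 0.0650 + 0.1472 = 0.2392
Σp_1ᵢ² = 0.09² + 0.02² + 0.25² + 0.64² = 0.0081 + 0.0004 + 0.0625 + 0.4096 = 0.4806
Σp_2ᵢ² = 0.24² + 0.27² + 0.26² + 0.23² = 0.0576 + 0.0729 + 0.0676 + 0.0529 = 0.2510
O = 0.2392 / √(0.4806 × 0.2510) = 0.2392 / 0.347319 = 0.68870

0.689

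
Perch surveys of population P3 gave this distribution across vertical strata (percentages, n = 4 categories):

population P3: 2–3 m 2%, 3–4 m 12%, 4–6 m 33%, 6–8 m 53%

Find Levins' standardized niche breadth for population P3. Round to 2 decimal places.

Convert percentages to proportions (divide by 100).
Σpᵢ² = 0.02² + 0.12² + 0.33² + 0.53² = 0.0004 + 0.0144 + 0.1089 + 0.2809 = 0.4046
B = 1 / 0.4046 = 2.4716
Bₛ = (B − 1)/(n − 1) = (2.4716 − 1)/(4 − 1) = 1.4716/3 = 0.4905

0.49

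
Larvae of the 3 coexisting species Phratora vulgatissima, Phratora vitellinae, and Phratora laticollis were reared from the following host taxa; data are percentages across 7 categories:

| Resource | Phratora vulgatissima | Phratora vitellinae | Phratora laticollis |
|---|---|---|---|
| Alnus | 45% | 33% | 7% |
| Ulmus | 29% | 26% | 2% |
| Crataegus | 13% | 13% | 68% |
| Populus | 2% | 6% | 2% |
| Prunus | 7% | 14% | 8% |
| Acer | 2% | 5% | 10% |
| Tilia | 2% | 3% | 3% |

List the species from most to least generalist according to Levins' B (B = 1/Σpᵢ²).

Phratora vitellinae > Phratora vulgatissima > Phratora laticollis

Convert percentages to proportions (divide by 100).
Σp_vulgᵢ² = 0.45² + 0.29² + 0.13² + 0.02² + 0.07² + 0.02² + 0.02² = 0.2025 + 0.0841 + 0.0169 + 0.0004 + 0.0049 + 0.0004 + 0.0004 = 0.3096
B_vulg = 1 / 0.3096 = 3.2300
Σp_viteᵢ² = 0.33² + 0.26² + 0.13² + 0.06² + 0.14² + 0.05² + 0.03² = 0.1089 + 0.0676 + 0.0169 + 0.0036 + 0.0196 + 0.0025 + 0.0009 = 0.2200
B_vite = 1 / 0.2200 = 4.5455
Σp_latiᵢ² = 0.07² + 0.02² + 0.68² + 0.02² + 0.08² + 0.10² + 0.03² = 0.0049 + 0.0004 + 0.4624 + 0.0004 + 0.0064 + 0.0100 + 0.0009 = 0.4854
B_lati = 1 / 0.4854 = 2.0602
Ranking by B (broadest → narrowest): Phratora vitellinae (4.55) > Phratora vulgatissima (3.23) > Phratora laticollis (2.06)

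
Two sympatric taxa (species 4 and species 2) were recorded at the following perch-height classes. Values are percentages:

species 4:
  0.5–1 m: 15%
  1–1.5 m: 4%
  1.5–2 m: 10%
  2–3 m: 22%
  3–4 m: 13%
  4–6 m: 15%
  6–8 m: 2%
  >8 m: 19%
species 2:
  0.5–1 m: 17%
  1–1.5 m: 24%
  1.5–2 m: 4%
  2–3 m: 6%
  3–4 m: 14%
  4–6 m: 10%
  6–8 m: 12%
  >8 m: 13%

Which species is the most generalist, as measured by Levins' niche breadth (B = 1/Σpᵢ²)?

species 2

Convert percentages to proportions (divide by 100).
Σp_4ᵢ² = 0.15² + 0.04² + 0.10² + 0.22² + 0.13² + 0.15² + 0.02² + 0.19² = 0.0225 + 0.0016 + 0.0100 + 0.0484 + 0.0169 + 0.0225 + 0.0004 + 0.0361 = 0.1584
B_4 = 1 / 0.1584 = 6.3131
Σp_2ᵢ² = 0.17² + 0.24² + 0.04² + 0.06² + 0.14² + 0.10² + 0.12² + 0.13² = 0.0289 + 0.0576 + 0.0016 + 0.0036 + 0.0196 + 0.0100 + 0.0144 + 0.0169 = 0.1526
B_2 = 1 / 0.1526 = 6.5531
Highest B → broadest niche (most generalist): species 2 (B = 6.55).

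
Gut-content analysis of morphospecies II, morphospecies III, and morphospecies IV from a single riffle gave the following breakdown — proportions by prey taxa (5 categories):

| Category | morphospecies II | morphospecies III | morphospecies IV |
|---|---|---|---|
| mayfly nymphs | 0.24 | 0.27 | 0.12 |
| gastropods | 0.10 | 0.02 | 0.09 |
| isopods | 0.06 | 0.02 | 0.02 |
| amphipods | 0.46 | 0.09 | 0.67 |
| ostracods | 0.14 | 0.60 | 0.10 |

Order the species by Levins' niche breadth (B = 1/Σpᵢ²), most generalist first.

Σp_IIᵢ² = 0.24² + 0.10² + 0.06² + 0.46² + 0.14² = 0.0576 + 0.0100 + 0.0036 + 0.2116 + 0.0196 = 0.3024
B_II = 1 / 0.3024 = 3.3069
Σp_IIIᵢ² = 0.27² + 0.02² + 0.02² + 0.09² + 0.60² = 0.0729 + 0.0004 + 0.0004 + 0.0081 + 0.3600 = 0.4418
B_III = 1 / 0.4418 = 2.2635
Σp_IVᵢ² = 0.12² + 0.09² + 0.02² + 0.67² + 0.10² = 0.0144 + 0.0081 + 0.0004 + 0.4489 + 0.0100 = 0.4818
B_IV = 1 / 0.4818 = 2.0756
Ranking by B (broadest → narrowest): morphospecies II (3.31) > morphospecies III (2.26) > morphospecies IV (2.08)

morphospecies II > morphospecies III > morphospecies IV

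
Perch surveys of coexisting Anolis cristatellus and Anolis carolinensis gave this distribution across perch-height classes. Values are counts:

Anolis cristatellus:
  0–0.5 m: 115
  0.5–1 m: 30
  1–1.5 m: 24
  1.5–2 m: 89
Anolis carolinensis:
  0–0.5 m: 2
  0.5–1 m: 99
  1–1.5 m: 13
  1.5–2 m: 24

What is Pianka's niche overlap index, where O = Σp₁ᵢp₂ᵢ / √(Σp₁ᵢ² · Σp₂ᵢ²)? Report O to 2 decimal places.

Proportions for Anolis cristatellus (n=258): 115/258=0.4457, 30/258=0.1163, 24/258=0.0930, 89/258=0.3450
Proportions for Anolis carolinensis (n=138): 2/138=0.0145, 99/138=0.7174, 13/138=0.0942, 24/138=0.1739
Σ p₁ᵢp₂ᵢ = 0.006463 + 0.083434 + 0.008761 + 0.059996 = 0.158654
Σp_1ᵢ² = 0.4457² + 0.1163² + 0.0930² + 0.3450² = 0.198648 + 0.013526 + 0.008649 + 0.119025 = 0.339848
Σp_2ᵢ² = 0.0145² + 0.7174² + 0.0942² + 0.1739² = 0.000210 + 0.514663 + 0.008874 + 0.030241 = 0.553988
O = 0.158654 / √(0.339848 × 0.553988) = 0.158654 / 0.4339029 = 0.3656

0.37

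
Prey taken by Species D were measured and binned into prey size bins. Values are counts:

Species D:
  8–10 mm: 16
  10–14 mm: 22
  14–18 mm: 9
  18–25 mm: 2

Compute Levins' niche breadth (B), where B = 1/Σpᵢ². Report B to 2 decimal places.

2.91

Proportions for Species D (n=49): 16/49=0.3265, 22/49=0.4490, 9/49=0.1837, 2/49=0.0408
Σpᵢ² = 0.3265² + 0.4490² + 0.1837² + 0.0408² = 0.106602 + 0.201601 + 0.033746 + 0.001665 = 0.343614
B = 1 / 0.343614 = 2.9102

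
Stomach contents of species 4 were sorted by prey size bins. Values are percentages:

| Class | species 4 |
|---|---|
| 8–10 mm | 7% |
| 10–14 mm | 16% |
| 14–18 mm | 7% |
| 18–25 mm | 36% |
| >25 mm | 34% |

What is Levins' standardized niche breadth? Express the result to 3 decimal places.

Convert percentages to proportions (divide by 100).
Σpᵢ² = 0.07² + 0.16² + 0.07² + 0.36² + 0.34² = 0.0049 + 0.0256 + 0.0049 + 0.1296 + 0.1156 = 0.2806
B = 1 / 0.2806 = 3.56379
Bₛ = (B − 1)/(n − 1) = (3.56379 − 1)/(5 − 1) = 2.56379/4 = 0.64095

0.641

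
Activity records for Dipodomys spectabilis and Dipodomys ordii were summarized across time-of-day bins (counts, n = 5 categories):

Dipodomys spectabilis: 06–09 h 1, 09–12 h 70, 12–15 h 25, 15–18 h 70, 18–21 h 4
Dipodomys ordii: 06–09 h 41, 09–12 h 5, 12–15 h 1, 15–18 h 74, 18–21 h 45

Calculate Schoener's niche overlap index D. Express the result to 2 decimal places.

Proportions for Dipodomys spectabilis (n=170): 1/170=0.0059, 70/170=0.4118, 25/170=0.1471, 70/170=0.4118, 4/170=0.0235
Proportions for Dipodomys ordii (n=166): 41/166=0.2470, 5/166=0.0301, 1/166=0.0060, 74/166=0.4458, 45/166=0.2711
Σ|p₁ᵢ − p₂ᵢ| = 0.2411 + 0.3817 + 0.1411 + 0.0340 + 0.2476 = 1.0455
D = 1 − ½ × 1.0455 = 1 − 0.52275 = 0.47725

0.48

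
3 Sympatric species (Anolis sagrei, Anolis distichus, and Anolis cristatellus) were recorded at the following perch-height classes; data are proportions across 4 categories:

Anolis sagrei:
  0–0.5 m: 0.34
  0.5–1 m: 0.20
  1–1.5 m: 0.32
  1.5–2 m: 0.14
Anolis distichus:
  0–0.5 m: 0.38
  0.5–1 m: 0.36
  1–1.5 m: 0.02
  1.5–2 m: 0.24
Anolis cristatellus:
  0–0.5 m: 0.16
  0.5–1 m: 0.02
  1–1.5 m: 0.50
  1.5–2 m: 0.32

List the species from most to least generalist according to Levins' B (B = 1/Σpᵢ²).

Anolis sagrei > Anolis distichus > Anolis cristatellus

Σp_sagrᵢ² = 0.34² + 0.20² + 0.32² + 0.14² = 0.1156 + 0.0400 + 0.1024 + 0.0196 = 0.2776
B_sagr = 1 / 0.2776 = 3.6023
Σp_distᵢ² = 0.38² + 0.36² + 0.02² + 0.24² = 0.1444 + 0.1296 + 0.0004 + 0.0576 = 0.3320
B_dist = 1 / 0.3320 = 3.0120
Σp_crisᵢ² = 0.16² + 0.02² + 0.50² + 0.32² = 0.0256 + 0.0004 + 0.2500 + 0.1024 = 0.3784
B_cris = 1 / 0.3784 = 2.6427
Ranking by B (broadest → narrowest): Anolis sagrei (3.60) > Anolis distichus (3.01) > Anolis cristatellus (2.64)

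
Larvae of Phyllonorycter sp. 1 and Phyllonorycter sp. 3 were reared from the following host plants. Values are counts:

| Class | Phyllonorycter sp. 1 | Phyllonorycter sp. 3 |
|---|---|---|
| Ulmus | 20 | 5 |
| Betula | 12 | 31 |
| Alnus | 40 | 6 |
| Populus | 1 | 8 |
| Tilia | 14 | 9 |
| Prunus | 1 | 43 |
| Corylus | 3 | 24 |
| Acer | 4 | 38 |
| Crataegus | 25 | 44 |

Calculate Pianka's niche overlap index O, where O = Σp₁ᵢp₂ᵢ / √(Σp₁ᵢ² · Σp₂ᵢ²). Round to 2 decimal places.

0.48

Proportions for Phyllonorycter sp. 1 (n=120): 20/120=0.1667, 12/120=0.1000, 40/120=0.3333, 1/120=0.0083, 14/120=0.1167, 1/120=0.0083, 3/120=0.0250, 4/120=0.0333, 25/120=0.2083
Proportions for Phyllonorycter sp. 3 (n=208): 5/208=0.0240, 31/208=0.1490, 6/208=0.0288, 8/208=0.0385, 9/208=0.0433, 43/208=0.2067, 24/208=0.1154, 38/208=0.1827, 44/208=0.2115
Σ p₁ᵢp₂ᵢ = 0.004001 + 0.014900 + 0.009599 + 0.000320 + 0.005053 + 0.001716 + 0.002885 + 0.006084 + 0.044055 = 0.088613
Σp_1ᵢ² = 0.1667² + 0.1000² + 0.3333² + 0.0083² + 0.1167² + 0.0083² + 0.0250² + 0.0333² + 0.2083² = 0.027789 + 0.010000 + 0.111089 + 0.000069 + 0.013619 + 0.000069 + 0.000625 + 0.001109 + 0.043389 = 0.207758
Σp_2ᵢ² = 0.0240² + 0.1490² + 0.0288² + 0.0385² + 0.0433² + 0.2067² + 0.1154² + 0.1827² + 0.2115² = 0.000576 + 0.022201 + 0.000829 + 0.001482 + 0.001875 + 0.042725 + 0.013317 + 0.033379 + 0.044732 = 0.161116
O = 0.088613 / √(0.207758 × 0.161116) = 0.088613 / 0.1829567 = 0.4843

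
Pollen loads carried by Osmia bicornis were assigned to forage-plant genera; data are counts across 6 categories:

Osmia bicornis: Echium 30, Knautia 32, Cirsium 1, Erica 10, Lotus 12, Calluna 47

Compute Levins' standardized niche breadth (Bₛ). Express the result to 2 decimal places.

0.60

Proportions for Osmia bicornis (n=132): 30/132=0.2273, 32/132=0.2424, 1/132=0.0076, 10/132=0.0758, 12/132=0.0909, 47/132=0.3561
Σpᵢ² = 0.2273² + 0.2424² + 0.0076² + 0.0758² + 0.0909² + 0.3561² = 0.051665 + 0.058758 + 0.000058 + 0.005746 + 0.008263 + 0.126807 = 0.251297
B = 1 / 0.251297 = 3.9794
Bₛ = (B − 1)/(n − 1) = (3.9794 − 1)/(6 − 1) = 2.9794/5 = 0.5959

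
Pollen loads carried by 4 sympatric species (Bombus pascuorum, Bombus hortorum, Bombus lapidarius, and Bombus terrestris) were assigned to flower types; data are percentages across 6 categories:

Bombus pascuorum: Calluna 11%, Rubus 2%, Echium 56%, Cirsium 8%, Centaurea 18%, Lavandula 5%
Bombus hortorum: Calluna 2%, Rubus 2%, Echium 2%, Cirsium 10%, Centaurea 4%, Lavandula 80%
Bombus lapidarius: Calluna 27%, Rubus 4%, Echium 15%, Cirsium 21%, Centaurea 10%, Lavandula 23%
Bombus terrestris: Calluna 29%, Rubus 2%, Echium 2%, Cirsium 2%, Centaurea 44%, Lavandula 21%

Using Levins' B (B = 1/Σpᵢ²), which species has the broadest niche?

Bombus lapidarius

Convert percentages to proportions (divide by 100).
Σp_pascᵢ² = 0.11² + 0.02² + 0.56² + 0.08² + 0.18² + 0.05² = 0.0121 + 0.0004 + 0.3136 + 0.0064 + 0.0324 + 0.0025 = 0.3674
B_pasc = 1 / 0.3674 = 2.7218
Σp_hortᵢ² = 0.02² + 0.02² + 0.02² + 0.10² + 0.04² + 0.80² = 0.0004 + 0.0004 + 0.0004 + 0.0100 + 0.0016 + 0.6400 = 0.6528
B_hort = 1 / 0.6528 = 1.5319
Σp_lapiᵢ² = 0.27² + 0.04² + 0.15² + 0.21² + 0.10² + 0.23² = 0.0729 + 0.0016 + 0.0225 + 0.0441 + 0.0100 + 0.0529 = 0.2040
B_lapi = 1 / 0.2040 = 4.9020
Σp_terrᵢ² = 0.29² + 0.02² + 0.02² + 0.02² + 0.44² + 0.21² = 0.0841 + 0.0004 + 0.0004 + 0.0004 + 0.1936 + 0.0441 = 0.3230
B_terr = 1 / 0.3230 = 3.0960
Highest B → broadest niche (most generalist): Bombus lapidarius (B = 4.90).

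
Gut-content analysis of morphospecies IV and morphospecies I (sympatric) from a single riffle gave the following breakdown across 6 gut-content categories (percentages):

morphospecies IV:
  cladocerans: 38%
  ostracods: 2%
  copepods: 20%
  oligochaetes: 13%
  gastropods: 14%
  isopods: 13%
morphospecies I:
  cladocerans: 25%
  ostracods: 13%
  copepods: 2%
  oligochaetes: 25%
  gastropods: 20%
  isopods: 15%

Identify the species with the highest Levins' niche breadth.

Convert percentages to proportions (divide by 100).
Σp_IVᵢ² = 0.38² + 0.02² + 0.20² + 0.13² + 0.14² + 0.13² = 0.1444 + 0.0004 + 0.0400 + 0.0169 + 0.0196 + 0.0169 = 0.2382
B_IV = 1 / 0.2382 = 4.1982
Σp_Iᵢ² = 0.25² + 0.13² + 0.02² + 0.25² + 0.20² + 0.15² = 0.0625 + 0.0169 + 0.0004 + 0.0625 + 0.0400 + 0.0225 = 0.2048
B_I = 1 / 0.2048 = 4.8828
Highest B → broadest niche (most generalist): morphospecies I (B = 4.88).

morphospecies I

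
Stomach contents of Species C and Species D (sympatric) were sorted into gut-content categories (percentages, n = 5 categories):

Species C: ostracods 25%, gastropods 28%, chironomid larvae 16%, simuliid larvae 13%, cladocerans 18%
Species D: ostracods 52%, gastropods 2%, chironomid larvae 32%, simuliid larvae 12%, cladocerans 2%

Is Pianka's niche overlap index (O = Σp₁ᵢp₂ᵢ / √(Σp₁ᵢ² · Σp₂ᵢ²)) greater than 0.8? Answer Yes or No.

Convert percentages to proportions (divide by 100).
Σ p₁ᵢp₂ᵢ = 0.1300 + 0.0056 + 0.0512 + 0.0156 + 0.0036 = 0.2060
Σp_1ᵢ² = 0.25² + 0.28² + 0.16² + 0.13² + 0.18² = 0.0625 + 0.0784 + 0.0256 + 0.0169 + 0.0324 = 0.2158
Σp_2ᵢ² = 0.52² + 0.02² + 0.32² + 0.12² + 0.02² = 0.2704 + 0.0004 + 0.1024 + 0.0144 + 0.0004 = 0.3880
O = 0.2060 / √(0.2158 × 0.3880) = 0.2060 / 0.28936 = 0.7119
O = 0.7119 < 0.8 → No.

No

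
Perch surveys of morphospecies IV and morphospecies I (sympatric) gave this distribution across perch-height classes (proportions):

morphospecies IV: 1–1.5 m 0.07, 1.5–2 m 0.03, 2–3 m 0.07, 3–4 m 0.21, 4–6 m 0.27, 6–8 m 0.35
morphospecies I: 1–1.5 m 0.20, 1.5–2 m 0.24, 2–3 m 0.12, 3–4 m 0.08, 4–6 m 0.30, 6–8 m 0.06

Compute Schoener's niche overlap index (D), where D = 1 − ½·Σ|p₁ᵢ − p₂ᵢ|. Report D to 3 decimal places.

0.580

Σ|p₁ᵢ − p₂ᵢ| = 0.13 + 0.21 + 0.05 + 0.13 + 0.03 + 0.29 = 0.84
D = 1 − ½ × 0.84 = 1 − 0.420 = 0.58000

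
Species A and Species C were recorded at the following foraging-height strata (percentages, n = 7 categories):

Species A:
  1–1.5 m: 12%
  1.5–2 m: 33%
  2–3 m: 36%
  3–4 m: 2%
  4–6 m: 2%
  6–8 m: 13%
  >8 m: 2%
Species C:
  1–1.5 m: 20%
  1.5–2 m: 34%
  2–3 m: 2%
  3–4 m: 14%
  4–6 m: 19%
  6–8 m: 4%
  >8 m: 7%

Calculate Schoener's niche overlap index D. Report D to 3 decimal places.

Convert percentages to proportions (divide by 100).
Σ|p₁ᵢ − p₂ᵢ| = 0.08 + 0.01 + 0.34 + 0.12 + 0.17 + 0.09 + 0.05 = 0.86
D = 1 − ½ × 0.86 = 1 − 0.430 = 0.57000

0.570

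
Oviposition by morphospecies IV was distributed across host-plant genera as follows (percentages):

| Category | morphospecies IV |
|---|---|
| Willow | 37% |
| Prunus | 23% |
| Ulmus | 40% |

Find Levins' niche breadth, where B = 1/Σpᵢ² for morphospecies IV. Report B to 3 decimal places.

2.859

Convert percentages to proportions (divide by 100).
Σpᵢ² = 0.37² + 0.23² + 0.40² = 0.1369 + 0.0529 + 0.1600 = 0.3498
B = 1 / 0.3498 = 2.85878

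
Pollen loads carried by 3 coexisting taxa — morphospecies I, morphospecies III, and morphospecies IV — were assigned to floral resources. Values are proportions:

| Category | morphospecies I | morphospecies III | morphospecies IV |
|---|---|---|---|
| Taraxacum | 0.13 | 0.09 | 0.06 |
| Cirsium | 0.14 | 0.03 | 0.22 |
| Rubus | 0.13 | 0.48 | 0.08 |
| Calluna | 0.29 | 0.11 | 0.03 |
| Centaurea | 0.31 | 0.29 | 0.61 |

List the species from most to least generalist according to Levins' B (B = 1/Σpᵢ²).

morphospecies I > morphospecies III > morphospecies IV

Σp_Iᵢ² = 0.13² + 0.14² + 0.13² + 0.29² + 0.31² = 0.0169 + 0.0196 + 0.0169 + 0.0841 + 0.0961 = 0.2336
B_I = 1 / 0.2336 = 4.2808
Σp_IIIᵢ² = 0.09² + 0.03² + 0.48² + 0.11² + 0.29² = 0.0081 + 0.0009 + 0.2304 + 0.0121 + 0.0841 = 0.3356
B_III = 1 / 0.3356 = 2.9797
Σp_IVᵢ² = 0.06² + 0.22² + 0.08² + 0.03² + 0.61² = 0.0036 + 0.0484 + 0.0064 + 0.0009 + 0.3721 = 0.4314
B_IV = 1 / 0.4314 = 2.3180
Ranking by B (broadest → narrowest): morphospecies I (4.28) > morphospecies III (2.98) > morphospecies IV (2.32)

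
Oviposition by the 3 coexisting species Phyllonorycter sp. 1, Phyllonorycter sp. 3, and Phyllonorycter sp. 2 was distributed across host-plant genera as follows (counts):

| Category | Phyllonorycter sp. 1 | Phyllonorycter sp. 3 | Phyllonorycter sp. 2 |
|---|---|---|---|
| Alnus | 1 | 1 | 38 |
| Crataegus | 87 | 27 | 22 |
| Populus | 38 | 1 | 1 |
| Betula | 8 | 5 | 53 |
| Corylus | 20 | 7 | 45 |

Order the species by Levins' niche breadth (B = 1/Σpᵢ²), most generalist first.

Proportions for Phyllonorycter sp. 1 (n=154): 1/154=0.0065, 87/154=0.5649, 38/154=0.2468, 8/154=0.0519, 20/154=0.1299
Proportions for Phyllonorycter sp. 3 (n=41): 1/41=0.0244, 27/41=0.6585, 1/41=0.0244, 5/41=0.1220, 7/41=0.1707
Proportions for Phyllonorycter sp. 2 (n=159): 38/159=0.2390, 22/159=0.1384, 1/159=0.0063, 53/159=0.3333, 45/159=0.2830
Σp_1ᵢ² = 0.0065² + 0.5649² + 0.2468² + 0.0519² + 0.1299² = 0.000042 + 0.319112 + 0.060910 + 0.002694 + 0.016874 = 0.399632
B_1 = 1 / 0.399632 = 2.5023
Σp_3ᵢ² = 0.0244² + 0.6585² + 0.0244² + 0.1220² + 0.1707² = 0.000595 + 0.433622 + 0.000595 + 0.014884 + 0.029138 = 0.478834
B_3 = 1 / 0.478834 = 2.0884
Σp_2ᵢ² = 0.2390² + 0.1384² + 0.0063² + 0.3333² + 0.2830² = 0.057121 + 0.019155 + 0.000040 + 0.111089 + 0.080089 = 0.267494
B_2 = 1 / 0.267494 = 3.7384
Ranking by B (broadest → narrowest): Phyllonorycter sp. 2 (3.74) > Phyllonorycter sp. 1 (2.50) > Phyllonorycter sp. 3 (2.09)

Phyllonorycter sp. 2 > Phyllonorycter sp. 1 > Phyllonorycter sp. 3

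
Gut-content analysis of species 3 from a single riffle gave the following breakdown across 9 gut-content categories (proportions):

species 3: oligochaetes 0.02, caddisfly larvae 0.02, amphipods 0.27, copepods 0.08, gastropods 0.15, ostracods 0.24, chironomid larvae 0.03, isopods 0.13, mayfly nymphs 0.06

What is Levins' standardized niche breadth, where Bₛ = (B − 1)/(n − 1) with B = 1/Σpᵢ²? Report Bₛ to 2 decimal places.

Σpᵢ² = 0.02² + 0.02² + 0.27² + 0.08² + 0.15² + 0.24² + 0.03² + 0.13² + 0.06² = 0.0004 + 0.0004 + 0.0729 + 0.0064 + 0.0225 + 0.0576 + 0.0009 + 0.0169 + 0.0036 = 0.1816
B = 1 / 0.1816 = 5.5066
Bₛ = (B − 1)/(n − 1) = (5.5066 − 1)/(9 − 1) = 4.5066/8 = 0.5633

0.56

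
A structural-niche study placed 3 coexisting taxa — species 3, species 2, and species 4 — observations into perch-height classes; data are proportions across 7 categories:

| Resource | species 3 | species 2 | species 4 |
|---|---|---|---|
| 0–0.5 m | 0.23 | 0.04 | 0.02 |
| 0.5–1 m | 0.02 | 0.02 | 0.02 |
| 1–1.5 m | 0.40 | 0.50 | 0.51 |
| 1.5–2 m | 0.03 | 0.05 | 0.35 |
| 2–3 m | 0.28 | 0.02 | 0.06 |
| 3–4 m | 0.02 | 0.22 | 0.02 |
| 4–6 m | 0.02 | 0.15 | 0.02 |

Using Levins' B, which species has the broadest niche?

species 3

Σp_3ᵢ² = 0.23² + 0.02² + 0.40² + 0.03² + 0.28² + 0.02² + 0.02² = 0.0529 + 0.0004 + 0.1600 + 0.0009 + 0.0784 + 0.0004 + 0.0004 = 0.2934
B_3 = 1 / 0.2934 = 3.4083
Σp_2ᵢ² = 0.04² + 0.02² + 0.50² + 0.05² + 0.02² + 0.22² + 0.15² = 0.0016 + 0.0004 + 0.2500 + 0.0025 + 0.0004 + 0.0484 + 0.0225 = 0.3258
B_2 = 1 / 0.3258 = 3.0694
Σp_4ᵢ² = 0.02² + 0.02² + 0.51² + 0.35² + 0.06² + 0.02² + 0.02² = 0.0004 + 0.0004 + 0.2601 + 0.1225 + 0.0036 + 0.0004 + 0.0004 = 0.3878
B_4 = 1 / 0.3878 = 2.5786
Highest B → broadest niche (most generalist): species 3 (B = 3.41).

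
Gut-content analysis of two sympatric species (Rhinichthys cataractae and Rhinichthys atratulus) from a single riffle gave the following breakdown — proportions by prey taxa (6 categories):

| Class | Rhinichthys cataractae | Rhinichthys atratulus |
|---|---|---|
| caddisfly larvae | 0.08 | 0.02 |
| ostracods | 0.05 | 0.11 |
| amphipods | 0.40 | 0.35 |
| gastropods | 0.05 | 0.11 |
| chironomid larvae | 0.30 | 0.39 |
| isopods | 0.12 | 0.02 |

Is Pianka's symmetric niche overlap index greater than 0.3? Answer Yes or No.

Σ p₁ᵢp₂ᵢ = 0.0016 + 0.0055 + 0.1400 + 0.0055 + 0.1170 + 0.0024 = 0.2720
Σp_1ᵢ² = 0.08² + 0.05² + 0.40² + 0.05² + 0.30² + 0.12² = 0.0064 + 0.0025 + 0.1600 + 0.0025 + 0.0900 + 0.0144 = 0.2758
Σp_2ᵢ² = 0.02² + 0.11² + 0.35² + 0.11² + 0.39² + 0.02² = 0.0004 + 0.0121 + 0.1225 + 0.0121 + 0.1521 + 0.0004 = 0.2996
O = 0.2720 / √(0.2758 × 0.2996) = 0.2720 / 0.28745 = 0.9463
O = 0.9463 > 0.3 → Yes.

Yes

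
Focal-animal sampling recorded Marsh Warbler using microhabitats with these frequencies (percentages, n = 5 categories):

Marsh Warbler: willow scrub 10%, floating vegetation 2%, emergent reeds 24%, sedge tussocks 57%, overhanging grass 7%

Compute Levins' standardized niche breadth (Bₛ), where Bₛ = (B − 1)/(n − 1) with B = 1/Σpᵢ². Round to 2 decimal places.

0.38

Convert percentages to proportions (divide by 100).
Σpᵢ² = 0.10² + 0.02² + 0.24² + 0.57² + 0.07² = 0.0100 + 0.0004 + 0.0576 + 0.3249 + 0.0049 = 0.3978
B = 1 / 0.3978 = 2.5138
Bₛ = (B − 1)/(n − 1) = (2.5138 − 1)/(5 − 1) = 1.5138/4 = 0.3785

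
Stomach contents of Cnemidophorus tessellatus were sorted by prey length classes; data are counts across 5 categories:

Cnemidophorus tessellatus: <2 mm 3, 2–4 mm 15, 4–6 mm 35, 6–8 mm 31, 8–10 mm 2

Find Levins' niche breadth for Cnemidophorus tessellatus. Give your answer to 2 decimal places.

3.05

Proportions for Cnemidophorus tessellatus (n=86): 3/86=0.0349, 15/86=0.1744, 35/86=0.4070, 31/86=0.3605, 2/86=0.0233
Σpᵢ² = 0.0349² + 0.1744² + 0.4070² + 0.3605² + 0.0233² = 0.001218 + 0.030415 + 0.165649 + 0.129960 + 0.000543 = 0.327785
B = 1 / 0.327785 = 3.0508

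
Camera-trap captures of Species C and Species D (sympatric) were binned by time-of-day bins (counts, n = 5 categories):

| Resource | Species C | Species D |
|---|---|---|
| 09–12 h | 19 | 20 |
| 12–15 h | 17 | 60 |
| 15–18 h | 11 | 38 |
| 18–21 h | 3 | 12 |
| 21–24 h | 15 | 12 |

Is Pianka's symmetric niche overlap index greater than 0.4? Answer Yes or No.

Proportions for Species C (n=65): 19/65=0.2923, 17/65=0.2615, 11/65=0.1692, 3/65=0.0462, 15/65=0.2308
Proportions for Species D (n=142): 20/142=0.1408, 60/142=0.4225, 38/142=0.2676, 12/142=0.0845, 12/142=0.0845
Σ p₁ᵢp₂ᵢ = 0.041156 + 0.110484 + 0.045278 + 0.003904 + 0.019503 = 0.220325
Σp_1ᵢ² = 0.2923² + 0.2615² + 0.1692² + 0.0462² + 0.2308² = 0.085439 + 0.068382 + 0.028629 + 0.002134 + 0.053269 = 0.237853
Σp_2ᵢ² = 0.1408² + 0.4225² + 0.2676² + 0.0845² + 0.0845² = 0.019825 + 0.178506 + 0.071610 + 0.007140 + 0.007140 = 0.284221
O = 0.220325 / √(0.237853 × 0.284221) = 0.220325 / 0.2600054 = 0.8474
O = 0.8474 > 0.4 → Yes.

Yes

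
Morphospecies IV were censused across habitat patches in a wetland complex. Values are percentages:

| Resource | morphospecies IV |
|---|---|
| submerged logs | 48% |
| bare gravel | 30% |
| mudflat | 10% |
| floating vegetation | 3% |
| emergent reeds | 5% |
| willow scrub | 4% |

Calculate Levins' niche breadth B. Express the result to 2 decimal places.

2.98

Convert percentages to proportions (divide by 100).
Σpᵢ² = 0.48² + 0.30² + 0.10² + 0.03² + 0.05² + 0.04² = 0.2304 + 0.0900 + 0.0100 + 0.0009 + 0.0025 + 0.0016 = 0.3354
B = 1 / 0.3354 = 2.9815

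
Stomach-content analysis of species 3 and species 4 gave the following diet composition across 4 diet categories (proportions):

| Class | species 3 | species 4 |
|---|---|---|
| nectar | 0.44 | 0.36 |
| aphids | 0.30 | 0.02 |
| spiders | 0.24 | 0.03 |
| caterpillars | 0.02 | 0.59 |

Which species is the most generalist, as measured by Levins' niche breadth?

species 3

Σp_3ᵢ² = 0.44² + 0.30² + 0.24² + 0.02² = 0.1936 + 0.0900 + 0.0576 + 0.0004 = 0.3416
B_3 = 1 / 0.3416 = 2.9274
Σp_4ᵢ² = 0.36² + 0.02² + 0.03² + 0.59² = 0.1296 + 0.0004 + 0.0009 + 0.3481 = 0.4790
B_4 = 1 / 0.4790 = 2.0877
Highest B → broadest niche (most generalist): species 3 (B = 2.93).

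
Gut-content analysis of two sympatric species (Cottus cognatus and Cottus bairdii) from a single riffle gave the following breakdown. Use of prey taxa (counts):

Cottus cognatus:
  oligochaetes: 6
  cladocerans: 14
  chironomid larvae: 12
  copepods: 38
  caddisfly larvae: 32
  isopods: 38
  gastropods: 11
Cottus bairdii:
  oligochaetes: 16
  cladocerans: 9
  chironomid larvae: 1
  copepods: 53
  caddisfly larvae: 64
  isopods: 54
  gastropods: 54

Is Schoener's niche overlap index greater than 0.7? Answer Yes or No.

Proportions for Cottus cognatus (n=151): 6/151=0.0397, 14/151=0.0927, 12/151=0.0795, 38/151=0.2517, 32/151=0.2119, 38/151=0.2517, 11/151=0.0728
Proportions for Cottus bairdii (n=251): 16/251=0.0637, 9/251=0.0359, 1/251=0.0040, 53/251=0.2112, 64/251=0.2550, 54/251=0.2151, 54/251=0.2151
Σ|p₁ᵢ − p₂ᵢ| = 0.0240 + 0.0568 + 0.0755 + 0.0405 + 0.0431 + 0.0366 + 0.1423 = 0.4188
D = 1 − ½ × 0.4188 = 1 − 0.20940 = 0.79060
D = 0.79060 > 0.7 → Yes.

Yes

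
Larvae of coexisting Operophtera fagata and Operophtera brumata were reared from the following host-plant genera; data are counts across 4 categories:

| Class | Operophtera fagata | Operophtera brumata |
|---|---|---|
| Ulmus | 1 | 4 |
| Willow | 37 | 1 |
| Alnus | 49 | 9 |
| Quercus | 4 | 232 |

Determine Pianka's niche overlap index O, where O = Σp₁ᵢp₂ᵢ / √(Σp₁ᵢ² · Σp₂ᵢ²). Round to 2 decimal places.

Proportions for Operophtera fagata (n=91): 1/91=0.0110, 37/91=0.4066, 49/91=0.5385, 4/91=0.0440
Proportions for Operophtera brumata (n=246): 4/246=0.0163, 1/246=0.0041, 9/246=0.0366, 232/246=0.9431
Σ p₁ᵢp₂ᵢ = 0.000179 + 0.001667 + 0.019709 + 0.041496 = 0.063051
Σp_1ᵢ² = 0.0110² + 0.4066² + 0.5385² + 0.0440² = 0.000121 + 0.165324 + 0.289982 + 0.001936 = 0.457363
Σp_2ᵢ² = 0.0163² + 0.0041² + 0.0366² + 0.9431² = 0.000266 + 0.000017 + 0.001340 + 0.889438 = 0.891061
O = 0.063051 / √(0.457363 × 0.891061) = 0.063051 / 0.6383873 = 0.0988

0.10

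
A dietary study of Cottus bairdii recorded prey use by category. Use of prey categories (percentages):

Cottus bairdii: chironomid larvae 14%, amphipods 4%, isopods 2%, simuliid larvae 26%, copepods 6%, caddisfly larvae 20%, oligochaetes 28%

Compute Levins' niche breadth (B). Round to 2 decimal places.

Convert percentages to proportions (divide by 100).
Σpᵢ² = 0.14² + 0.04² + 0.02² + 0.26² + 0.06² + 0.20² + 0.28² = 0.0196 + 0.0016 + 0.0004 + 0.0676 + 0.0036 + 0.0400 + 0.0784 = 0.2112
B = 1 / 0.2112 = 4.7348

4.73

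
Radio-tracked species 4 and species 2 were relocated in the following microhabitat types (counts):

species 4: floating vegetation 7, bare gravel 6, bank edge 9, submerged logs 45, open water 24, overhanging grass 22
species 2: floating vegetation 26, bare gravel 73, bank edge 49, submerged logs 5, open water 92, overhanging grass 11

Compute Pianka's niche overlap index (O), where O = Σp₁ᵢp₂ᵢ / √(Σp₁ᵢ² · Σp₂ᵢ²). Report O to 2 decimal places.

0.50

Proportions for species 4 (n=113): 7/113=0.0619, 6/113=0.0531, 9/113=0.0796, 45/113=0.3982, 24/113=0.2124, 22/113=0.1947
Proportions for species 2 (n=256): 26/256=0.1016, 73/256=0.2852, 49/256=0.1914, 5/256=0.0195, 92/256=0.3594, 11/256=0.0430
Σ p₁ᵢp₂ᵢ = 0.006289 + 0.015144 + 0.015235 + 0.007765 + 0.076337 + 0.008372 = 0.129142
Σp_1ᵢ² = 0.0619² + 0.0531² + 0.0796² + 0.3982² + 0.2124² + 0.1947² = 0.003832 + 0.002820 + 0.006336 + 0.158563 + 0.045114 + 0.037908 = 0.254573
Σp_2ᵢ² = 0.1016² + 0.2852² + 0.1914² + 0.0195² + 0.3594² + 0.0430² = 0.010323 + 0.081339 + 0.036634 + 0.000380 + 0.129168 + 0.001849 = 0.259693
O = 0.129142 / √(0.254573 × 0.259693) = 0.129142 / 0.2571203 = 0.5023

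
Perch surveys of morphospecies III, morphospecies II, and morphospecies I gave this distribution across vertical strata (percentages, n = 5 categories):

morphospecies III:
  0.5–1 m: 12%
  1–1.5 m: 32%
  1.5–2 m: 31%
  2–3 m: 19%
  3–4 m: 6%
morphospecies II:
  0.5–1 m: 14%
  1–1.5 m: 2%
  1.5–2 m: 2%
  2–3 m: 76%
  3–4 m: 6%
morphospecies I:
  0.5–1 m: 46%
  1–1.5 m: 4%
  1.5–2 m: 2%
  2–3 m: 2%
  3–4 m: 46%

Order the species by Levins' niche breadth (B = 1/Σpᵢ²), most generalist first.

Convert percentages to proportions (divide by 100).
Σp_IIIᵢ² = 0.12² + 0.32² + 0.31² + 0.19² + 0.06² = 0.0144 + 0.1024 + 0.0961 + 0.0361 + 0.0036 = 0.2526
B_III = 1 / 0.2526 = 3.9588
Σp_IIᵢ² = 0.14² + 0.02² + 0.02² + 0.76² + 0.06² = 0.0196 + 0.0004 + 0.0004 + 0.5776 + 0.0036 = 0.6016
B_II = 1 / 0.6016 = 1.6622
Σp_Iᵢ² = 0.46² + 0.04² + 0.02² + 0.02² + 0.46² = 0.2116 + 0.0016 + 0.0004 + 0.0004 + 0.2116 = 0.4256
B_I = 1 / 0.4256 = 2.3496
Ranking by B (broadest → narrowest): morphospecies III (3.96) > morphospecies I (2.35) > morphospecies II (1.66)

morphospecies III > morphospecies I > morphospecies II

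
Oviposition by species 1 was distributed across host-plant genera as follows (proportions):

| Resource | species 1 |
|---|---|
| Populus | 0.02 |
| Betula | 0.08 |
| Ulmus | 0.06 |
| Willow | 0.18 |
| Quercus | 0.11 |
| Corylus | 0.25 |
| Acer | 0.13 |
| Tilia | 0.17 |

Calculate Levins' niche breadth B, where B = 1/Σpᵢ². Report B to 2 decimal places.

Σpᵢ² = 0.02² + 0.08² + 0.06² + 0.18² + 0.11² + 0.25² + 0.13² + 0.17² = 0.0004 + 0.0064 + 0.0036 + 0.0324 + 0.0121 + 0.0625 + 0.0169 + 0.0289 = 0.1632
B = 1 / 0.1632 = 6.1275

6.13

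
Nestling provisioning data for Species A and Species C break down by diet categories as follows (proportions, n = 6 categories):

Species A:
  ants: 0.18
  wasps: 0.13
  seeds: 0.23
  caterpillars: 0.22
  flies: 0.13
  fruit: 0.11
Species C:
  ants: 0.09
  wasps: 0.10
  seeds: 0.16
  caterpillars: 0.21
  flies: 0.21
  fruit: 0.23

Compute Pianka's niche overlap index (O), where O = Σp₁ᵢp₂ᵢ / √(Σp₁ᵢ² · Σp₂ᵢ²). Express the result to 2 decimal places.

0.90

Σ p₁ᵢp₂ᵢ = 0.0162 + 0.0130 + 0.0368 + 0.0462 + 0.0273 + 0.0253 = 0.1648
Σp_1ᵢ² = 0.18² + 0.13² + 0.23² + 0.22² + 0.13² + 0.11² = 0.0324 + 0.0169 + 0.0529 + 0.0484 + 0.0169 + 0.0121 = 0.1796
Σp_2ᵢ² = 0.09² + 0.10² + 0.16² + 0.21² + 0.21² + 0.23² = 0.0081 + 0.0100 + 0.0256 + 0.0441 + 0.0441 + 0.0529 = 0.1848
O = 0.1648 / √(0.1796 × 0.1848) = 0.1648 / 0.18218 = 0.9046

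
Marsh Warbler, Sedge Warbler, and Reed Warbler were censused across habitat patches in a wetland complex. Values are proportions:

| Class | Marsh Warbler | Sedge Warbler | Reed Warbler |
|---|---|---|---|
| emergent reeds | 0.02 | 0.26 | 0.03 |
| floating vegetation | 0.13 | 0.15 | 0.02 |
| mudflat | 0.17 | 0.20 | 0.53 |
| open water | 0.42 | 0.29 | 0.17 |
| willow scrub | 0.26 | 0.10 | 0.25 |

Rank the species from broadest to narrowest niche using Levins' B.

Σp_Marsᵢ² = 0.02² + 0.13² + 0.17² + 0.42² + 0.26² = 0.0004 + 0.0169 + 0.0289 + 0.1764 + 0.0676 = 0.2902
B_Mars = 1 / 0.2902 = 3.4459
Σp_Sedgᵢ² = 0.26² + 0.15² + 0.20² + 0.29² + 0.10² = 0.0676 + 0.0225 + 0.0400 + 0.0841 + 0.0100 = 0.2242
B_Sedg = 1 / 0.2242 = 4.4603
Σp_Reedᵢ² = 0.03² + 0.02² + 0.53² + 0.17² + 0.25² = 0.0009 + 0.0004 + 0.2809 + 0.0289 + 0.0625 = 0.3736
B_Reed = 1 / 0.3736 = 2.6767
Ranking by B (broadest → narrowest): Sedge Warbler (4.46) > Marsh Warbler (3.45) > Reed Warbler (2.68)

Sedge Warbler > Marsh Warbler > Reed Warbler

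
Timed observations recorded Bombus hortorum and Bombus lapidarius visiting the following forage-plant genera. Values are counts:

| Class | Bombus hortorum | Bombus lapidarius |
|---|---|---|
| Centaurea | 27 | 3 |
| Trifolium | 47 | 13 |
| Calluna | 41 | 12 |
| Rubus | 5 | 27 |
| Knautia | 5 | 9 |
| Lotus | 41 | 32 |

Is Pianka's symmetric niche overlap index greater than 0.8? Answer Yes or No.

Proportions for Bombus hortorum (n=166): 27/166=0.1627, 47/166=0.2831, 41/166=0.2470, 5/166=0.0301, 5/166=0.0301, 41/166=0.2470
Proportions for Bombus lapidarius (n=96): 3/96=0.0313, 13/96=0.1354, 12/96=0.1250, 27/96=0.2813, 9/96=0.0938, 32/96=0.3333
Σ p₁ᵢp₂ᵢ = 0.005093 + 0.038332 + 0.030875 + 0.008467 + 0.002823 + 0.082325 = 0.167915
Σp_1ᵢ² = 0.1627² + 0.2831² + 0.2470² + 0.0301² + 0.0301² + 0.2470² = 0.026471 + 0.080146 + 0.061009 + 0.000906 + 0.000906 + 0.061009 = 0.230447
Σp_2ᵢ² = 0.0313² + 0.1354² + 0.1250² + 0.2813² + 0.0938² + 0.3333² = 0.000980 + 0.018333 + 0.015625 + 0.079130 + 0.008798 + 0.111089 = 0.233955
O = 0.167915 / √(0.230447 × 0.233955) = 0.167915 / 0.2321944 = 0.7232
O = 0.7232 < 0.8 → No.

No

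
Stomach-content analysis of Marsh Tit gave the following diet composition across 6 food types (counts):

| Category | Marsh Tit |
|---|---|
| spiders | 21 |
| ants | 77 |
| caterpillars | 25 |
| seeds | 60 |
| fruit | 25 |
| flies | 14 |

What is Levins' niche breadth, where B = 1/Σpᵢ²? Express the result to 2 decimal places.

4.32

Proportions for Marsh Tit (n=222): 21/222=0.0946, 77/222=0.3468, 25/222=0.1126, 60/222=0.2703, 25/222=0.1126, 14/222=0.0631
Σpᵢ² = 0.0946² + 0.3468² + 0.1126² + 0.2703² + 0.1126² + 0.0631² = 0.008949 + 0.120270 + 0.012679 + 0.073062 + 0.012679 + 0.003982 = 0.231621
B = 1 / 0.231621 = 4.3174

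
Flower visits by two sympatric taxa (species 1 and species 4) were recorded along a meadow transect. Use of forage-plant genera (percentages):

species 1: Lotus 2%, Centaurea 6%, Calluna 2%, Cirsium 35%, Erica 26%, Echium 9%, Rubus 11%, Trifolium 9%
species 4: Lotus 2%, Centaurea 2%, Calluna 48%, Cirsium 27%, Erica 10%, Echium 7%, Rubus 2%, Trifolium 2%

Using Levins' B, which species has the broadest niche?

Convert percentages to proportions (divide by 100).
Σp_1ᵢ² = 0.02² + 0.06² + 0.02² + 0.35² + 0.26² + 0.09² + 0.11² + 0.09² = 0.0004 + 0.0036 + 0.0004 + 0.1225 + 0.0676 + 0.0081 + 0.0121 + 0.0081 = 0.2228
B_1 = 1 / 0.2228 = 4.4883
Σp_4ᵢ² = 0.02² + 0.02² + 0.48² + 0.27² + 0.10² + 0.07² + 0.02² + 0.02² = 0.0004 + 0.0004 + 0.2304 + 0.0729 + 0.0100 + 0.0049 + 0.0004 + 0.0004 = 0.3198
B_4 = 1 / 0.3198 = 3.1270
Highest B → broadest niche (most generalist): species 1 (B = 4.49).

species 1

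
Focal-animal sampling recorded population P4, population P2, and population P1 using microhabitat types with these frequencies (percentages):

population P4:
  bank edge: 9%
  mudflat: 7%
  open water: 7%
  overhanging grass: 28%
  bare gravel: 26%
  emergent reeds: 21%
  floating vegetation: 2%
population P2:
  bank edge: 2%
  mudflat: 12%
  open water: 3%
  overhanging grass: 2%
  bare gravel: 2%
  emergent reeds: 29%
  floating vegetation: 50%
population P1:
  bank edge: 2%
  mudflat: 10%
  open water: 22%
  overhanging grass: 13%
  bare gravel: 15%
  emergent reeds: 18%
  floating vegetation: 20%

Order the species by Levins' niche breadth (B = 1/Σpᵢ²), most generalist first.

population P1 > population P4 > population P2

Convert percentages to proportions (divide by 100).
Σp_P4ᵢ² = 0.09² + 0.07² + 0.07² + 0.28² + 0.26² + 0.21² + 0.02² = 0.0081 + 0.0049 + 0.0049 + 0.0784 + 0.0676 + 0.0441 + 0.0004 = 0.2084
B_P4 = 1 / 0.2084 = 4.7985
Σp_P2ᵢ² = 0.02² + 0.12² + 0.03² + 0.02² + 0.02² + 0.29² + 0.50² = 0.0004 + 0.0144 + 0.0009 + 0.0004 + 0.0004 + 0.0841 + 0.2500 = 0.3506
B_P2 = 1 / 0.3506 = 2.8523
Σp_P1ᵢ² = 0.02² + 0.10² + 0.22² + 0.13² + 0.15² + 0.18² + 0.20² = 0.0004 + 0.0100 + 0.0484 + 0.0169 + 0.0225 + 0.0324 + 0.0400 = 0.1706
B_P1 = 1 / 0.1706 = 5.8617
Ranking by B (broadest → narrowest): population P1 (5.86) > population P4 (4.80) > population P2 (2.85)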